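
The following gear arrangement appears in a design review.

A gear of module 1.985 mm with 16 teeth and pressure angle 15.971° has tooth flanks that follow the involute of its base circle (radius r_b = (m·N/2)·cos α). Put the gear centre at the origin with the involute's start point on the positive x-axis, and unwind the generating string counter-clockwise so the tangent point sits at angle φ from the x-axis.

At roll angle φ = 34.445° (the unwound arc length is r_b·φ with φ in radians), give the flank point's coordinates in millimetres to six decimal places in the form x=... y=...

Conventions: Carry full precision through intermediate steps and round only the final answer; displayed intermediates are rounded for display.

class = single-mesh tooth geometry [base-circle involute, m = 1.985, 16T]
pitch radius r_p = m·N/2 = 1.985·16/2 = 15.880000
base radius r_b = r_p·cos α = 15.880000·cos 15.971° = 15.267049
roll angle φ = 34.445° = 0.60117866 rad
x = r_b·(cos φ + φ·sin φ) = 17.781610
y = r_b·(sin φ − φ·cos φ) = 1.066268

x=17.781610 y=1.066268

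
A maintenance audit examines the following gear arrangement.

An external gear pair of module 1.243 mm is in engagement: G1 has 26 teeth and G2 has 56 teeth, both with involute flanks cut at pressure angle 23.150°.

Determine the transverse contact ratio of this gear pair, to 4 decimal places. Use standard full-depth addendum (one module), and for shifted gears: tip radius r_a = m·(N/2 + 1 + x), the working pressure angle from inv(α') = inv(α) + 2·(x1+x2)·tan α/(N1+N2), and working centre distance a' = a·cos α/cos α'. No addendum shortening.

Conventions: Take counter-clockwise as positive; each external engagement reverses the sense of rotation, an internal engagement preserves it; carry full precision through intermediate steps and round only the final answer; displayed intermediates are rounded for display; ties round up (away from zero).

1.5640

single-mesh involute tooth geometry (26T engaging 56T at module 1.243)
base radii: r_b1 = 14.857857, r_b2 = 32.001539
tip radii: r_a1 = 17.402000, r_a2 = 36.047000
no profile shift: α' = α, a' = a
action lengths: √(r_a1²−r_b1²) = 9.059452, √(r_a2²−r_b2²) = 16.591796
base pitch p_b = π·m·cos α = 3.590564
CR = (9.059452 + 16.591796 − 50.963000·sin 23.15000°)/3.590564 = 1.564008
contact ratio ≈ 1.5640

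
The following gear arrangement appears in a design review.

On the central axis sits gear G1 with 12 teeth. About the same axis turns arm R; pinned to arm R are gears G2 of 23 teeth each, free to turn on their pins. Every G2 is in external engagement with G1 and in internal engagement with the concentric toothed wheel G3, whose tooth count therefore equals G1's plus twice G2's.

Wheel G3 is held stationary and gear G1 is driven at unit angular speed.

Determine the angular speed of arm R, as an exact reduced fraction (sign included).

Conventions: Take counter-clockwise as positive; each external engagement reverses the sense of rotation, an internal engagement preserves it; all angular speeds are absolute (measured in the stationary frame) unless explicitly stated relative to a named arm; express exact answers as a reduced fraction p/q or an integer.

6/35

topology: planetary set — G1 12T / G2 23T / G3 58T, arm = carrier (Willis)
ring teeth: 12 + 2·23 = 58
12(ω_sun−ω_arm) = −58(ω_ring−ω_arm),  ω_ring = 0, ω_sun = 1
12(1−ω_arm) = −58(0−ω_arm)  ⇒  70·ω_arm = 12  ⇒  ω_arm = 6/35
exact speed ratio = 6/35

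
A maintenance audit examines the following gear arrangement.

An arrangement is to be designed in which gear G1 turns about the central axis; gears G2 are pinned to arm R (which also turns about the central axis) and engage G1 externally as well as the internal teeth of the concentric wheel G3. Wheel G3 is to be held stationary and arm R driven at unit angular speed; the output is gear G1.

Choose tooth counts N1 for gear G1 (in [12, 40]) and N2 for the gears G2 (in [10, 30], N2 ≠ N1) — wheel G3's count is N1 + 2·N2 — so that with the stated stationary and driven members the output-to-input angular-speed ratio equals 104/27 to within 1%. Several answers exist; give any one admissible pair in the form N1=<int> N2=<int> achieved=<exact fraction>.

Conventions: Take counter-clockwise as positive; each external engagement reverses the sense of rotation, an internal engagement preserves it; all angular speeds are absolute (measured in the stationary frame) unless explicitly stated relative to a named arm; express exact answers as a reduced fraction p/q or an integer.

planetary set to be sized for 104/27 (Willis relation)
Willis with ω_ring = 0: ω_sun/ω_arm = (N1+N3)/N1; set equal to 104/27  ⇒  N3/N1 = 104/27 − 1 = 77/27
N3 = N1 + 2·N2  ⇒  N2/N1 = (N3/N1 − 1)/2 = (77/27 − 1)/2 = 25/27
smallest multiple with N1 ≥ 12 and N2 ≥ 10: k = 1  ⇒  N1 = 1·27 = 27, N2 = 1·25 = 25 (N1 ≤ 40, N2 ≤ 30, N2 ≠ N1 ✓), N3 = 27 + 2·25 = 77
check: (N1+N3)/N1 with N1 = 27, N3 = 77 gives 104/27; |achieved − target| = 0 ≤ 26/675 ✓

N1=27 N2=25 achieved=104/27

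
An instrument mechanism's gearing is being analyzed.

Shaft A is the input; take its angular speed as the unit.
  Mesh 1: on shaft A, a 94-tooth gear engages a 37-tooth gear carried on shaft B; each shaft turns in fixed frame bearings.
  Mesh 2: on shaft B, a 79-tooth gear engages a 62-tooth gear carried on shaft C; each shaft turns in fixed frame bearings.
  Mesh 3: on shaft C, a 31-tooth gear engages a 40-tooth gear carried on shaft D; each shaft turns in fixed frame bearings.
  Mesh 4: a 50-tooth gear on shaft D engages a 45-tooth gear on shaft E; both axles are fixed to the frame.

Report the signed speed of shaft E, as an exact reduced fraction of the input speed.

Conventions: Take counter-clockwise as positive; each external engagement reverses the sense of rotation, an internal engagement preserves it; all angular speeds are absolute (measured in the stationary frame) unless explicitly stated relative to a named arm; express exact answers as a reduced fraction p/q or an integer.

4-mesh fixed-axis compound train (all bearings frame-fixed)
mesh 1 [94T→37T]: |ω|/ω_in = 1×94/37 = 94/37, sense flips to −
mesh 2 [79T→62T]: |ω|/ω_in = (94/37)×79/62 = 3713/1147, sense flips to +
mesh 3 [31T→40T]: |ω|/ω_in = (3713/1147)×31/40 = 3713/1480, sense flips to −
mesh 4 [50T→45T]: |ω|/ω_in = (3713/1480)×50/45 = 3713/1332, sense flips to +
signed output speed (× input speed) = 3713/1332

3713/1332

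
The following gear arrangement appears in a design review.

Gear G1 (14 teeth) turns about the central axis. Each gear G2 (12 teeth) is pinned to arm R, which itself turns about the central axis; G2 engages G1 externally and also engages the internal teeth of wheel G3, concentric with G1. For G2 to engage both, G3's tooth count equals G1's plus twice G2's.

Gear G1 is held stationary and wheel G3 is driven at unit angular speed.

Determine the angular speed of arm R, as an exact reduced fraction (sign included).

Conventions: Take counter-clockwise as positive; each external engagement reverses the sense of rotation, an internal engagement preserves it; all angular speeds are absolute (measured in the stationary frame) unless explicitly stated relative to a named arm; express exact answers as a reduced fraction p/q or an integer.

planetary set (14T centre, 12T on arm, 38T internal) — Willis relation
ring teeth: 14 + 2·12 = 38
14(ω_sun−ω_arm) = −38(ω_ring−ω_arm),  ω_sun = 0, ω_ring = 1
14(0−ω_arm) = −38(1−ω_arm)  ⇒  52·ω_arm = 38  ⇒  ω_arm = 19/26
exact speed ratio = 19/26

19/26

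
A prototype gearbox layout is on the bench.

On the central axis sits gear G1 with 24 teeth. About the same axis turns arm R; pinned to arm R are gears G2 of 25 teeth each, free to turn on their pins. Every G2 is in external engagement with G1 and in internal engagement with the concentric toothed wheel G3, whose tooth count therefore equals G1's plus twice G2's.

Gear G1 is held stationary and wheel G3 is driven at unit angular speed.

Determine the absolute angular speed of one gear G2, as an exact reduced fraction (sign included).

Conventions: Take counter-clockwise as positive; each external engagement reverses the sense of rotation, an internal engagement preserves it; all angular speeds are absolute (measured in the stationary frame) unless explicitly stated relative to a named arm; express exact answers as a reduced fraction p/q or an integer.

topology: planetary set — G1 24T / G2 25T / G3 74T, arm = carrier (Willis)
ring teeth: 24 + 2·25 = 74
24(ω_sun−ω_arm) = −74(ω_ring−ω_arm),  ω_sun = 0, ω_ring = 1
24(0−ω_arm) = −74(1−ω_arm)  ⇒  98·ω_arm = 74  ⇒  ω_arm = 37/49
sun–planet mesh: 24·(0−37/49) = −25·(ω_p−ω_arm)  ⇒  ω_p−ω_arm = 888/1225
ω_p = 37/49 + 888/1225 = 37/25
exact speed ratio = 37/25

37/25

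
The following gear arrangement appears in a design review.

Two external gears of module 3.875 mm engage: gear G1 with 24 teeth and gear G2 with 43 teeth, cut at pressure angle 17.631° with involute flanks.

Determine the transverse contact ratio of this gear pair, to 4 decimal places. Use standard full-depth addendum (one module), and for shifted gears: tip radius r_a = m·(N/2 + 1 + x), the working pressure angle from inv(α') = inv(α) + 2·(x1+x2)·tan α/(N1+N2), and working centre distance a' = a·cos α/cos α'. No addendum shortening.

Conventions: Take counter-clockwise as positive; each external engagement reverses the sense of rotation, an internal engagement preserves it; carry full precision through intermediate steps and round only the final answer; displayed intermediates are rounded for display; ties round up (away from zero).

1.7803

single-mesh involute tooth geometry (24T engaging 43T at module 3.875)
base radii: r_b1 = 44.315752, r_b2 = 79.399056
tip radii: r_a1 = 50.375000, r_a2 = 87.187500
no profile shift: α' = α, a' = a
action lengths: √(r_a1²−r_b1²) = 23.953178, √(r_a2²−r_b2²) = 36.020134
base pitch p_b = π·m·cos α = 11.601837
CR = (23.953178 + 36.020134 − 129.812500·sin 17.63100°)/11.601837 = 1.780320
contact ratio ≈ 1.7803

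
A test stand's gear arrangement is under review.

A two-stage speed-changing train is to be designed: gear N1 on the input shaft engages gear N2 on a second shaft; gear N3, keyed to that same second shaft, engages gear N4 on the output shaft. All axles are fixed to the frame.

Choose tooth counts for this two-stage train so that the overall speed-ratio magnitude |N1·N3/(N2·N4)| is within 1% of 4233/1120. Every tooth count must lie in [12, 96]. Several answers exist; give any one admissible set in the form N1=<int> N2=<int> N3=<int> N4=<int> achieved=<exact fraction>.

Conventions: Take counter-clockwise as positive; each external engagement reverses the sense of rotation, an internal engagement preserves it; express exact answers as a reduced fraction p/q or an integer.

2-stage fixed-axis compound train for ratio 4233/1120
target = 4233/1120 in lowest terms: an exact hit needs N1·N3 = k·4233 and N2·N4 = k·1120 for one integer k, every count in [12, 96]; additionally prefer no 1:1 stage (N1 ≠ N2, N3 ≠ N4)
k = 1: N1·N3 = 4233 = 51·83, N2·N4 = 1120 = 14·80
achieved = 51·83/(14·80) = 4233/1120; |achieved − target| = 0 ≤ 4233/112000 ✓

N1=51 N2=14 N3=83 N4=80 achieved=4233/1120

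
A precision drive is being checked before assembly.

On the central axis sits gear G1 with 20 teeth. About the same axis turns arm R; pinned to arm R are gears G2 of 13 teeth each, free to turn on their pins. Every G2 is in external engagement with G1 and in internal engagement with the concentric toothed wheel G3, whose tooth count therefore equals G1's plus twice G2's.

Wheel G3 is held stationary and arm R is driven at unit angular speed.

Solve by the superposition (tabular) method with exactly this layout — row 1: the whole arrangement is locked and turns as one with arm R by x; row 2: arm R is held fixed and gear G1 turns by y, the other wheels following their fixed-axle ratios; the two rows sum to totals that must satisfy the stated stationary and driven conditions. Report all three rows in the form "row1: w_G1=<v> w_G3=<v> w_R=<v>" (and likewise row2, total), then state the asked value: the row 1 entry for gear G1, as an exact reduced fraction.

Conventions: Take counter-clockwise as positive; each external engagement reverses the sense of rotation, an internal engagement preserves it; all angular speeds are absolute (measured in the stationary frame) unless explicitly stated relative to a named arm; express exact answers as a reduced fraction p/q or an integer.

row1: w_G1=1 w_G3=1 w_R=1
row2: w_G1=23/10 w_G3=-1 w_R=0
total: w_G1=33/10 w_G3=0 w_R=1
asked value: 1

planetary set (20T centre, 13T on arm, 46T internal) — Willis relation
row 1: whole set turns with the arm by x
row 2: sun turns y, ring = −(20/46)·y, arm 0
boundary: total ω_ring = x − (20/46)·y = 0 and total ω_arm = x = 1  ⇒  y = 23/10, x = 1
row 2 ring = −(20/46)·23/10 = -1
totals (row 1 + row 2): sun 1 + 23/10 = 33/10, ring 1 + (-1) = 0, arm 1 + 0 = 1
asked cell (row1, sun) = 1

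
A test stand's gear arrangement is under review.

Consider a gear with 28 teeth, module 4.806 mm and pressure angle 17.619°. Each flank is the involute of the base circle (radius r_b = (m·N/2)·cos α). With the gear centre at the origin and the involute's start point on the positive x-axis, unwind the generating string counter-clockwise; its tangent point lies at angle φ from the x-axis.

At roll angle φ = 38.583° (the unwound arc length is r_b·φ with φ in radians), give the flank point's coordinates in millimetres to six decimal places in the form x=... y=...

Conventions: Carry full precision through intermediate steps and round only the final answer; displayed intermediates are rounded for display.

single-mesh involute tooth geometry (28T wheel at module 4.806)
pitch radius r_p = m·N/2 = 4.806·28/2 = 67.284000
base radius r_b = r_p·cos α = 67.284000·cos 17.619° = 64.127731
roll angle φ = 38.583° = 0.67340039 rad
x = r_b·(cos φ + φ·sin φ) = 77.060379
y = r_b·(sin φ − φ·cos φ) = 6.236221

x=77.060379 y=6.236221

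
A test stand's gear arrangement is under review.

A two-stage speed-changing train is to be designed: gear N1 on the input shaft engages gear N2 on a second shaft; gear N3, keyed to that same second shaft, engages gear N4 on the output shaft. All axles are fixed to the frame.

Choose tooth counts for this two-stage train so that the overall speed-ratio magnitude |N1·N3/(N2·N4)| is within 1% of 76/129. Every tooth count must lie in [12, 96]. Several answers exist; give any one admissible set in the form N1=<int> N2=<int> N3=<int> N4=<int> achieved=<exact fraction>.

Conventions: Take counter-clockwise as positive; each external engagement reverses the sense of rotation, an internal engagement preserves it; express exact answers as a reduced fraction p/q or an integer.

2-stage fixed-axis compound train for ratio 76/129
target = 76/129 in lowest terms: an exact hit needs N1·N3 = k·76 and N2·N4 = k·129 for one integer k, every count in [12, 96]; additionally prefer no 1:1 stage (N1 ≠ N2, N3 ≠ N4)
k = 1…3: no 1:1-free in-range split of k·76 and k·129 into factor pairs; take k = 4
k = 4: N1·N3 = 304 = 16·19, N2·N4 = 516 = 12·43
achieved = 16·19/(12·43) = 76/129; |achieved − target| = 0 ≤ 19/3225 ✓

N1=16 N2=12 N3=19 N4=43 achieved=76/129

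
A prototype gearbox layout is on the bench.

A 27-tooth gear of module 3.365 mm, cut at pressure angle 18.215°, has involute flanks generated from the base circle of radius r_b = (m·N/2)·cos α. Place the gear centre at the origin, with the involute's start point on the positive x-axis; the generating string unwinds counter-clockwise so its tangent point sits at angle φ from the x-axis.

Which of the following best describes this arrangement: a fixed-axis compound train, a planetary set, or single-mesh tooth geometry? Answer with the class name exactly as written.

single-mesh involute tooth geometry (27T wheel at module 3.365)
classification: single-mesh tooth geometry

single-mesh tooth geometry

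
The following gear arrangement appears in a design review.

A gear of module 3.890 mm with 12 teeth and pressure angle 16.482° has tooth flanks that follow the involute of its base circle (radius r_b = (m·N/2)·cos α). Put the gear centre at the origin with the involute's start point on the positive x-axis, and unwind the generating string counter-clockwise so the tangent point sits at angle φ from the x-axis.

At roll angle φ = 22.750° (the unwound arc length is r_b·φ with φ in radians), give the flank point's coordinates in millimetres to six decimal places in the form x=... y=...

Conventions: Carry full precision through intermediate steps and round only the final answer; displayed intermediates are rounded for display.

x=24.076275 y=0.459696

recognized (one wheel, involute flank): single-mesh tooth geometry, m = 3.890, N = 12
pitch radius r_p = m·N/2 = 3.890·12/2 = 23.340000
base radius r_b = r_p·cos α = 23.340000·cos 16.482° = 22.380934
roll angle φ = 22.750° = 0.39706240 rad
x = r_b·(cos φ + φ·sin φ) = 24.076275
y = r_b·(sin φ − φ·cos φ) = 0.459696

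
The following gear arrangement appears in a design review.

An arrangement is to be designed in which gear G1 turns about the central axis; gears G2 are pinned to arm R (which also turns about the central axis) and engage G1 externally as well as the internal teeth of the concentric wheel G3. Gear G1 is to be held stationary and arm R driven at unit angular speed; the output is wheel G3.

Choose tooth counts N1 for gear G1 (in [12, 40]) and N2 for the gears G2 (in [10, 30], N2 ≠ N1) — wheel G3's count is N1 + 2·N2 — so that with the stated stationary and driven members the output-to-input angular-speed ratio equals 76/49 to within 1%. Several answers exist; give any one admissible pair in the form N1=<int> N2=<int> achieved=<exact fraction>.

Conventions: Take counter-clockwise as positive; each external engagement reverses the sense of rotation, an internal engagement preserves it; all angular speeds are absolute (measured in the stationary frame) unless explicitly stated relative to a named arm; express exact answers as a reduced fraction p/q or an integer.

N1=27 N2=11 achieved=76/49

topology: planetary set — design target 76/49, arm = carrier (Willis)
Willis with ω_sun = 0: ω_ring/ω_arm = (N1+N3)/N3; set equal to 76/49  ⇒  N3/N1 = 1/(76/49 − 1) = 49/27
N3 = N1 + 2·N2  ⇒  N2/N1 = (N3/N1 − 1)/2 = (49/27 − 1)/2 = 11/27
smallest multiple with N1 ≥ 12 and N2 ≥ 10: k = 1  ⇒  N1 = 1·27 = 27, N2 = 1·11 = 11 (N1 ≤ 40, N2 ≤ 30, N2 ≠ N1 ✓), N3 = 27 + 2·11 = 49
check: (N1+N3)/N3 with N1 = 27, N3 = 49 gives 76/49; |achieved − target| = 0 ≤ 19/1225 ✓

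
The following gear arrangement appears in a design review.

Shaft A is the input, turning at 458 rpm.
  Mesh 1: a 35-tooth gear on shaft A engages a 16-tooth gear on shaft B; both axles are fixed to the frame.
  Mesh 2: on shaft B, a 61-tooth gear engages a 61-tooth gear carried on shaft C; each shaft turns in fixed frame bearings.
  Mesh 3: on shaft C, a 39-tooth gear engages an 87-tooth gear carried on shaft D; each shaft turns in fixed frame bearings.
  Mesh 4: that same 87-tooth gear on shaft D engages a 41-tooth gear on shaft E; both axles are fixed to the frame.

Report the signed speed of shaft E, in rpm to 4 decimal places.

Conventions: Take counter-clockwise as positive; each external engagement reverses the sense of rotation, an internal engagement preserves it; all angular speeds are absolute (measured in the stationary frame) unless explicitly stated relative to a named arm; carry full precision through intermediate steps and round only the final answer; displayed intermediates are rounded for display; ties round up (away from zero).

+953.0030 rpm

class = fixed-axis compound train [4 meshes; 4 ratios multiply, 4 sense flips]
mesh 1 [35T→16T]: ω = 458.0000×35/16 = 1001.8750 rpm, sense flips to −
mesh 2 [61T→61T]: ω = 1001.8750×61/61 = 1001.8750 rpm, sense flips to +
mesh 3 [39T→87T]: ω = 1001.8750×39/87 = 449.1164 rpm, sense flips to −
mesh 4 [87T→41T]: ω = 449.1164×87/41 = 953.0030 rpm, sense flips to +
signed output speed = +953.0030 rpm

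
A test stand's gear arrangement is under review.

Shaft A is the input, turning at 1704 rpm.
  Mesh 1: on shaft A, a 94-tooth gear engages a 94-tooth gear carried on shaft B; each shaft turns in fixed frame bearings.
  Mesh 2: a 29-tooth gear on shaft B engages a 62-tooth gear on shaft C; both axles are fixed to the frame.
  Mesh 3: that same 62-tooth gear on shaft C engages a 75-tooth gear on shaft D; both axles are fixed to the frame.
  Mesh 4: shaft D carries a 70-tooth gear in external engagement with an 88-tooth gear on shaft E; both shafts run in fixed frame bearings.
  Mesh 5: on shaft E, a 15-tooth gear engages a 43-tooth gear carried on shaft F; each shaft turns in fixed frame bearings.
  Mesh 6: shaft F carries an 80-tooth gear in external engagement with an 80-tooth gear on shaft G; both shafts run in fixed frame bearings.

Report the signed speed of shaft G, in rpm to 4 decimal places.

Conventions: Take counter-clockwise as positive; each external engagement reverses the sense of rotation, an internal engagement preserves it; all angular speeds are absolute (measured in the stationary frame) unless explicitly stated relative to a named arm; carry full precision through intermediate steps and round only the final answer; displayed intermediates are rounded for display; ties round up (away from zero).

+182.8288 rpm

recognized (7 fixed axles, 6 meshes): fixed-axis compound train
mesh 1 [94T→94T]: ω = 1704.0000×94/94 = 1704.0000 rpm, sense flips to −
mesh 2 [29T→62T]: ω = 1704.0000×29/62 = 797.0323 rpm, sense flips to +
mesh 3 [62T→75T]: ω = 797.0323×62/75 = 658.8800 rpm, sense flips to −
mesh 4 [70T→88T]: ω = 658.8800×70/88 = 524.1091 rpm, sense flips to +
mesh 5 [15T→43T]: ω = 524.1091×15/43 = 182.8288 rpm, sense flips to −
mesh 6 [80T→80T]: ω = 182.8288×80/80 = 182.8288 rpm, sense flips to +
signed output speed = +182.8288 rpm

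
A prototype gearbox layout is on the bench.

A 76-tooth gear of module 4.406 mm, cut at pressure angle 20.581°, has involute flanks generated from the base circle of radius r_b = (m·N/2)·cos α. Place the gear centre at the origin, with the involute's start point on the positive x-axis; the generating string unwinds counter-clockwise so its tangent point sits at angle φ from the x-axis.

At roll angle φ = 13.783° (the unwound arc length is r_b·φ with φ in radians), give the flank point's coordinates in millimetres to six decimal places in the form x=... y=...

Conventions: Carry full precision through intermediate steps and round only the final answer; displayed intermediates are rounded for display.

class = single-mesh tooth geometry [base-circle involute, m = 4.406, 76T]
pitch radius r_p = m·N/2 = 4.406·76/2 = 167.428000
base radius r_b = r_p·cos α = 167.428000·cos 20.581° = 156.742102
roll angle φ = 13.783° = 0.24055873 rad
x = r_b·(cos φ + φ·sin φ) = 161.211917
y = r_b·(sin φ − φ·cos φ) = 0.723124

x=161.211917 y=0.723124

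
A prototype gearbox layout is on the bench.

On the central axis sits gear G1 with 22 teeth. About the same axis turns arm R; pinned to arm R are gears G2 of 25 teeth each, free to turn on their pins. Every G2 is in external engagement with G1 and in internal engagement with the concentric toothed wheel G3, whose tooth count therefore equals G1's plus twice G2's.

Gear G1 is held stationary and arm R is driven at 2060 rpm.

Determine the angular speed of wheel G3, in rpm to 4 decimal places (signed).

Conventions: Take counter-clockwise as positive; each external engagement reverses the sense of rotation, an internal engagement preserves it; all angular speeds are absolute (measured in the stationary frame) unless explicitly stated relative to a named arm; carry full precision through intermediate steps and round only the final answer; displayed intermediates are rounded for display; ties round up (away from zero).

+2689.4444 rpm

topology: planetary set — G1 22T / G2 25T / G3 72T, arm = carrier (Willis)
normalise by the input: solve with ω_arm = 1, then scale by 2060 rpm
ring teeth: 22 + 2·25 = 72
22(ω_sun−ω_arm) = −72(ω_ring−ω_arm),  ω_sun = 0, ω_arm = 1
ω_ring = 1 − (22/72)(0−1) = 47/36
scale: ω_ring = 47/36 × 2060 rpm = +2689.4444 rpm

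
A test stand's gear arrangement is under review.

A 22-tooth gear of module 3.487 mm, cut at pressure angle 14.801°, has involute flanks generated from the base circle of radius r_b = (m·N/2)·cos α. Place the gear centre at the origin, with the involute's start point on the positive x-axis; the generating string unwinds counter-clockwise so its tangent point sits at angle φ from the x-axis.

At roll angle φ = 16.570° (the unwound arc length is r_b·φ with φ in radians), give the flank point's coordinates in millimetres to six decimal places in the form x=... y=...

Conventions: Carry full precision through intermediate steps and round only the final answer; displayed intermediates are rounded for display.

x=38.602811 y=0.296505

topology: single-mesh involute geometry — m = 3.487, N = 22
pitch radius r_p = m·N/2 = 3.487·22/2 = 38.357000
base radius r_b = r_p·cos α = 38.357000·cos 14.801° = 37.084274
roll angle φ = 16.570° = 0.28920106 rad
x = r_b·(cos φ + φ·sin φ) = 38.602811
y = r_b·(sin φ − φ·cos φ) = 0.296505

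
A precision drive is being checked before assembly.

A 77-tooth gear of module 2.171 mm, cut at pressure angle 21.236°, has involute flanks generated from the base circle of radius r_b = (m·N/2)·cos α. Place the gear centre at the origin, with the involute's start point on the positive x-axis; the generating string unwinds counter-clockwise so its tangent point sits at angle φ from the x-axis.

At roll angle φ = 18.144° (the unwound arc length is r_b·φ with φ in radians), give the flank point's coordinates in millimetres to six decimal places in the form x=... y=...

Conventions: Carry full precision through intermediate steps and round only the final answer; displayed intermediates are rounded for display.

x=81.716849 y=0.816451

recognized (one wheel, involute flank): single-mesh tooth geometry, m = 2.171, N = 77
pitch radius r_p = m·N/2 = 2.171·77/2 = 83.583500
base radius r_b = r_p·cos α = 83.583500·cos 21.236° = 77.907880
roll angle φ = 18.144° = 0.31667254 rad
x = r_b·(cos φ + φ·sin φ) = 81.716849
y = r_b·(sin φ − φ·cos φ) = 0.816451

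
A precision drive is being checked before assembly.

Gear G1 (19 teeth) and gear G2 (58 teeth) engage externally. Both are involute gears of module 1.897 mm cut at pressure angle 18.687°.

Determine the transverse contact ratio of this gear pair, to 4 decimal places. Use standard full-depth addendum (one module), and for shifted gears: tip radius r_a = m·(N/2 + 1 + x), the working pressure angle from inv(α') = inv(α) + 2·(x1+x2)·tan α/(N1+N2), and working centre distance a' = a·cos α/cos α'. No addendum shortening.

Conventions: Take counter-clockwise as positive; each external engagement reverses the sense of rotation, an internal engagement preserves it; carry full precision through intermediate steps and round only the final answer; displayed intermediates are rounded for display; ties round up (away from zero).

1.7237

single-mesh involute tooth geometry (19T engaging 58T at module 1.897)
base radii: r_b1 = 17.071461, r_b2 = 52.112880
tip radii: r_a1 = 19.918500, r_a2 = 56.910000
no profile shift: α' = α, a' = a
action lengths: √(r_a1²−r_b1²) = 10.262158, √(r_a2²−r_b2²) = 22.869103
base pitch p_b = π·m·cos α = 5.645429
CR = (10.262158 + 22.869103 − 73.034500·sin 18.68700°)/5.645429 = 1.723722
contact ratio ≈ 1.7237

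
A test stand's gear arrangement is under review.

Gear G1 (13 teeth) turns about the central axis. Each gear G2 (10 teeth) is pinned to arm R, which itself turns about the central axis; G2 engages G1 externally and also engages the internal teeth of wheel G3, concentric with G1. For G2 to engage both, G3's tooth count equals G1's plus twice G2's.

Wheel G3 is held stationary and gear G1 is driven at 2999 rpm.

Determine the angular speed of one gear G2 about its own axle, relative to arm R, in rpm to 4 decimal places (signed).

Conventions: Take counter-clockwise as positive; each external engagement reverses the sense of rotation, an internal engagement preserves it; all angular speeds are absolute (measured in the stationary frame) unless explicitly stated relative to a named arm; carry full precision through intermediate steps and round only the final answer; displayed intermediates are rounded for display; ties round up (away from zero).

topology: planetary set — G1 13T / G2 10T / G3 33T, arm = carrier (Willis)
normalise by the input: solve with ω_sun = 1, then scale by 2999 rpm
ring teeth: 13 + 2·10 = 33
13(ω_sun−ω_arm) = −33(ω_ring−ω_arm),  ω_ring = 0, ω_sun = 1
13(1−ω_arm) = −33(0−ω_arm)  ⇒  46·ω_arm = 13  ⇒  ω_arm = 13/46
sun–planet mesh: 13·(1−13/46) = −10·(ω_p−ω_arm)  ⇒  ω_p−ω_arm = -429/460
scale: ω_p−ω_arm = -429/460 × 2999 rpm = -2796.8935 rpm

-2796.8935 rpm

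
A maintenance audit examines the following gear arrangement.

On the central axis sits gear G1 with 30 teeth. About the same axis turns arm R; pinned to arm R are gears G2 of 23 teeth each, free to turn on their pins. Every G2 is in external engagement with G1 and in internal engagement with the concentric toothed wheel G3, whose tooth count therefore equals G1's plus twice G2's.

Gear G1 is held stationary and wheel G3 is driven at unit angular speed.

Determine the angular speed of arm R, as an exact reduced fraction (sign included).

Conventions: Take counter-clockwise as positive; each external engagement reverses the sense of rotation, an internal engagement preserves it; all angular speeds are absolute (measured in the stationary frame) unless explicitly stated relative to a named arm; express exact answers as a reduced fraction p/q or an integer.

topology: planetary set — G1 30T / G2 23T / G3 76T, arm = carrier (Willis)
ring teeth: 30 + 2·23 = 76
30(ω_sun−ω_arm) = −76(ω_ring−ω_arm),  ω_sun = 0, ω_ring = 1
30(0−ω_arm) = −76(1−ω_arm)  ⇒  106·ω_arm = 76  ⇒  ω_arm = 38/53
exact speed ratio = 38/53

38/53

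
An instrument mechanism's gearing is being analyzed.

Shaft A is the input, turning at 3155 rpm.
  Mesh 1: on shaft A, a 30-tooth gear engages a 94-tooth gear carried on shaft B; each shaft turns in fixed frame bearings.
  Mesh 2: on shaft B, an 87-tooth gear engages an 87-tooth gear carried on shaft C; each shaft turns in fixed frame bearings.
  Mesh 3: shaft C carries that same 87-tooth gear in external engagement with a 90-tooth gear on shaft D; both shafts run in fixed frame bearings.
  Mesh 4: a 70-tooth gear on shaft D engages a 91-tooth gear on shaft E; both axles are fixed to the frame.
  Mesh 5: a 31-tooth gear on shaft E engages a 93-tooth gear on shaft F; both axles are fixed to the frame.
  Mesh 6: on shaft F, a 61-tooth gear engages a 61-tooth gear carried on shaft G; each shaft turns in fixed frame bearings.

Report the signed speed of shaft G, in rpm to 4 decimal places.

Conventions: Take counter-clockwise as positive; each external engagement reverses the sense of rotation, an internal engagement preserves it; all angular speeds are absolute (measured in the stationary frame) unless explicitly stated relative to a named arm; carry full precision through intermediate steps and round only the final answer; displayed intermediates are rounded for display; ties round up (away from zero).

+249.5772 rpm

6-mesh fixed-axis compound train (all bearings frame-fixed)
mesh 1 [30T→94T]: ω = 3155.0000×30/94 = 1006.9149 rpm, sense flips to −
mesh 2 [87T→87T]: ω = 1006.9149×87/87 = 1006.9149 rpm, sense flips to +
mesh 3 [87T→90T]: ω = 1006.9149×87/90 = 973.3511 rpm, sense flips to −
mesh 4 [70T→91T]: ω = 973.3511×70/91 = 748.7316 rpm, sense flips to +
mesh 5 [31T→93T]: ω = 748.7316×31/93 = 249.5772 rpm, sense flips to −
mesh 6 [61T→61T]: ω = 249.5772×61/61 = 249.5772 rpm, sense flips to +
signed output speed = +249.5772 rpm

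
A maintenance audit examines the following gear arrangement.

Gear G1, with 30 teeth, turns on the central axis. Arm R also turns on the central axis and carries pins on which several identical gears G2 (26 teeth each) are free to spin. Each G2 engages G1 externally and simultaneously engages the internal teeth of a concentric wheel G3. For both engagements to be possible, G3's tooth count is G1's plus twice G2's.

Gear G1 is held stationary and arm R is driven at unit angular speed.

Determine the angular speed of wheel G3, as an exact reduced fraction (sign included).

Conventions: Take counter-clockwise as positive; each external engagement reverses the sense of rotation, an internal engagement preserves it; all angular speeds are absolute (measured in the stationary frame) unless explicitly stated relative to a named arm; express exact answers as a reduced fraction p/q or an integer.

56/41

topology: planetary set — G1 30T / G2 26T / G3 82T, arm = carrier (Willis)
ring teeth: 30 + 2·26 = 82
30(ω_sun−ω_arm) = −82(ω_ring−ω_arm),  ω_sun = 0, ω_arm = 1
ω_ring = 1 − (30/82)(0−1) = 56/41
exact speed ratio = 56/41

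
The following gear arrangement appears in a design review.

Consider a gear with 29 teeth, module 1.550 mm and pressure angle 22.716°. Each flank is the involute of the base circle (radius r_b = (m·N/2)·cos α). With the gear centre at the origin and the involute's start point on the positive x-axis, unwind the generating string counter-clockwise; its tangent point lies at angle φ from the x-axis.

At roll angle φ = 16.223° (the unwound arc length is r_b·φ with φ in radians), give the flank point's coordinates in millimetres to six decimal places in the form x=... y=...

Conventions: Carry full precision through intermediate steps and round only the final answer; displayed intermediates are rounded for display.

recognized (one wheel, involute flank): single-mesh tooth geometry, m = 1.550, N = 29
pitch radius r_p = m·N/2 = 1.550·29/2 = 22.475000
base radius r_b = r_p·cos α = 22.475000·cos 22.716° = 20.731621
roll angle φ = 16.223° = 0.28314476 rad
x = r_b·(cos φ + φ·sin φ) = 21.546075
y = r_b·(sin φ − φ·cos φ) = 0.155615

x=21.546075 y=0.155615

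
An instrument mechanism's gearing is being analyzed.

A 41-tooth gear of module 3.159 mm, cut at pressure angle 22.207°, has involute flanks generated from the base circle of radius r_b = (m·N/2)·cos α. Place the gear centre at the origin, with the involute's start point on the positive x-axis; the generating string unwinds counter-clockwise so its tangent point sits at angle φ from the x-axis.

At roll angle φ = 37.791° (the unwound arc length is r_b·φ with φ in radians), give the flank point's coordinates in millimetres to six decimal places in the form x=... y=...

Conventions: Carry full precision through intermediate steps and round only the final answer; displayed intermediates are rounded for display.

recognized (one wheel, involute flank): single-mesh tooth geometry, m = 3.159, N = 41
pitch radius r_p = m·N/2 = 3.159·41/2 = 64.759500
base radius r_b = r_p·cos α = 64.759500·cos 22.207° = 59.955926
roll angle φ = 37.791° = 0.65957738 rad
x = r_b·(cos φ + φ·sin φ) = 71.613099
y = r_b·(sin φ − φ·cos φ) = 5.489029

x=71.613099 y=5.489029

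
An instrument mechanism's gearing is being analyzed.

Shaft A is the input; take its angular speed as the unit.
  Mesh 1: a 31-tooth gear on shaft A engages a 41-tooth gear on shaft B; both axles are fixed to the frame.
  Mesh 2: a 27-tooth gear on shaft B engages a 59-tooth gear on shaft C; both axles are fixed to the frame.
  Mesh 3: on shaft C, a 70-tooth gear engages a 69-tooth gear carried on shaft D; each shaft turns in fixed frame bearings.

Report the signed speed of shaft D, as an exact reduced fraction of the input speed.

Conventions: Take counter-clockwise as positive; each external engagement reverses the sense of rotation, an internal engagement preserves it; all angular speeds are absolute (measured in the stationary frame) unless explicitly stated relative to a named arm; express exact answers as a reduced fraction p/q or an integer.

-19530/55637

3-mesh fixed-axis compound train (all bearings frame-fixed)
mesh 1 [31T→41T]: |ω|/ω_in = 1×31/41 = 31/41, sense flips to −
mesh 2 [27T→59T]: |ω|/ω_in = (31/41)×27/59 = 837/2419, sense flips to +
mesh 3 [70T→69T]: |ω|/ω_in = (837/2419)×70/69 = 19530/55637, sense flips to −
signed output speed (× input speed) = -19530/55637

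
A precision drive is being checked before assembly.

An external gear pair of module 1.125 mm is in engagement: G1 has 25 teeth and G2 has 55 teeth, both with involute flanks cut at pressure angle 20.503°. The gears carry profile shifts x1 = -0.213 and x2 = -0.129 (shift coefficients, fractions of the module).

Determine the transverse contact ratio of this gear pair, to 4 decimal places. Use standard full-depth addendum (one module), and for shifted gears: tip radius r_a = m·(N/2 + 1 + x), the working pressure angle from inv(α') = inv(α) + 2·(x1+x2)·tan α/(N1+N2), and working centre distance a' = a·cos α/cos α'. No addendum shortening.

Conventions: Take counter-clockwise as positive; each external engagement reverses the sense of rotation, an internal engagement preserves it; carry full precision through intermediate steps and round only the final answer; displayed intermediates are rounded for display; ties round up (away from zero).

1.7700

class = single-mesh tooth geometry [involute pair 25T × 55T, m = 1.125]
base radii: r_b1 = 13.171695, r_b2 = 28.977729
tip radii: r_a1 = 14.947875, r_a2 = 31.917375
inv(α') = inv(20.503°) + 2·(-0.213-0.129)·tan α/(25+55) = 0.01290228  ⇒  α' = 19.09002°
a' = a·cos α / cos α' = 45.0000·cos 20.503°/cos 19.09002° = 44.602285
action lengths: √(r_a1²−r_b1²) = 7.067208, √(r_a2²−r_b2²) = 13.379465
base pitch p_b = π·m·cos α = 3.310408
CR = (7.067208 + 13.379465 − 44.602285·sin 19.09002°)/3.310408 = 1.769978
contact ratio ≈ 1.7700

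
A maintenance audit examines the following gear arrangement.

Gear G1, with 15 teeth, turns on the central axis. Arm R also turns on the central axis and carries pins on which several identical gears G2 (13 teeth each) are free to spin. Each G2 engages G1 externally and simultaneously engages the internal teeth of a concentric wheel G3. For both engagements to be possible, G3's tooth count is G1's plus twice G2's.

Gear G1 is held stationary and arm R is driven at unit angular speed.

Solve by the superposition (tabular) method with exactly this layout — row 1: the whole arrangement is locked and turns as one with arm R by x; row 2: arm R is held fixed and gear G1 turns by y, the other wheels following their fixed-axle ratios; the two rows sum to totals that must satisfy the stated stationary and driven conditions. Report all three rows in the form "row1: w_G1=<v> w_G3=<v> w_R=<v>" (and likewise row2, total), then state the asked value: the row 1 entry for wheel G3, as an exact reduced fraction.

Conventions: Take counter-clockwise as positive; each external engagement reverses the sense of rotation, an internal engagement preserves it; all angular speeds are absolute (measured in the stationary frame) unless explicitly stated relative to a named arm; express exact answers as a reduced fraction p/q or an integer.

class = planetary set [G3 = 15+2·13 = 41; Willis about the carrier]
row 1: whole set turns with the arm by x
row 2 — arm fixed, fixed-axis ratios: sun y, ring −(15/41)·y, arm 0
boundary: total ω_sun = x + y = 0 and total ω_arm = x = 1  ⇒  y = -1, x = 1
row 2 ring = −(15/41)·(-1) = 15/41
totals (row 1 + row 2): sun 1 + (-1) = 0, ring 1 + 15/41 = 56/41, arm 1 + 0 = 1
asked cell (row1, ring) = 1

row1: w_G1=1 w_G3=1 w_R=1
row2: w_G1=-1 w_G3=15/41 w_R=0
total: w_G1=0 w_G3=56/41 w_R=1
asked value: 1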